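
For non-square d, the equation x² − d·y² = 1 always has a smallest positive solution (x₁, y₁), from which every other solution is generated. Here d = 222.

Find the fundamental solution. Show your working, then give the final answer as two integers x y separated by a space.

d=222: √d = [14; 1,8,1,28] (ℓ=4, even), read p_3/q_3
step 0: (14, 1)  from 14·(1,0) + (0,1)
step 1: (15, 1)  from 1·(14,1) + (1,0)
step 2: (134, 9)  from 8·(15,1) + (14,1)
step 3: (149, 10)  from 1·(134,9) + (15,1)
→ (149, 10).  Check: 149²=22201, 222·10²=22200, difference 1.

149 10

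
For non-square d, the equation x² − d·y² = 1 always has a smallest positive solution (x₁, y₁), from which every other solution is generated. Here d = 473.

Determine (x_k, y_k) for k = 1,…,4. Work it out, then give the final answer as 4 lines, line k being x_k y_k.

87 4
15137 696
2633751 121100
458257537 21070704

√473 → a₀=21, period (1,2,1,42); ℓ=4 even so k=3
i=0: a=21 ⇒ p=21, q=1
i=1: a=1 ⇒ p=22, q=1
i=2: a=2 ⇒ p=65, q=3
i=3: a=1 ⇒ p=87, q=4
(x₁, y₁) = (87, 4);  87² − 473·4² = 1 ✓
n=2: (87,4)∘(87,4) = (87·87+473·4·4, 87·4+4·87) = (15137,696)
n=3: (15137,696)∘(87,4) = (87·15137+473·4·696, 87·696+4·15137) = (2633751,121100)
n=4: (2633751,121100)∘(87,4) = (87·2633751+473·4·121100, 87·121100+4·2633751) = (458257537,21070704)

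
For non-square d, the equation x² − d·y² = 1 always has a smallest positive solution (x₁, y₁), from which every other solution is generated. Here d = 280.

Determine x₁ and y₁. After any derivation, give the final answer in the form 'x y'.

251 15

[16; 1,2,1,2,1,32] for √280; ℓ=6 ⇒ convergent index 5
i=0: a=16 ⇒ p=16, q=1
…
i=3: a=1 ⇒ p=67, q=4
i=4: a=2 ⇒ p=184, q=11
i=5: a=1 ⇒ p=251, q=15
(x₁, y₁) = (251, 15);  251² − 280·15² = 1 ✓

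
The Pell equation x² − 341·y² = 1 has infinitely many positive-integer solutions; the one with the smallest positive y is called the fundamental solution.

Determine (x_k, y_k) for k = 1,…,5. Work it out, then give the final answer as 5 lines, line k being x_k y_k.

10626551 575460
225847172311201 12230310076920
4799952989541519968951 259932027556408030380
102013890481930631287980124801 5524361894723138392975161840
2168111619829296063734843424848413751 117409826833463862093989641643997300

√341 = [18; 2,6,1,8,2,…,6,2,36, …], period ℓ=14 (even) → k=13
k=0  a_k=18  p_k/q_k = 18/1
k=1  a_k=2  p_k/q_k = 37/2
k=2  a_k=6  p_k/q_k = 240/13
k=3  a_k=1  p_k/q_k = 277/15
k=4  a_k=8  p_k/q_k = 2456/133
…
k=6  a_k=1  p_k/q_k = 7645/414
k=7  a_k=2  p_k/q_k = 20479/1109
…
k=9  a_k=2  p_k/q_k = 76727/4155
k=10  a_k=8  p_k/q_k = 641940/34763
k=11  a_k=1  p_k/q_k = 718667/38918
k=12  a_k=6  p_k/q_k = 4953942/268271
k=13  a_k=2  p_k/q_k = 10626551/575460
→ (10626551, 575460).  Check: 10626551²=112923586155601, 341·575460²=112923586155600, difference 1.
(x_2, y_2) = (10626551·10626551 + 341·575460·575460, 10626551·575460 + 575460·10626551) = (225847172311201, 12230310076920)
(x_3, y_3) = (10626551·225847172311201 + 341·575460·12230310076920, 10626551·12230310076920 + 575460·225847172311201) = (4799952989541519968951, 259932027556408030380)
(x_4, y_4) = (10626551·4799952989541519968951 + 341·575460·259932027556408030380, 10626551·259932027556408030380 + 575460·4799952989541519968951) = (102013890481930631287980124801, 5524361894723138392975161840)
(x_5, y_5) = (10626551·102013890481930631287980124801 + 341·575460·5524361894723138392975161840, 10626551·5524361894723138392975161840 + 575460·102013890481930631287980124801) = (2168111619829296063734843424848413751, 117409826833463862093989641643997300)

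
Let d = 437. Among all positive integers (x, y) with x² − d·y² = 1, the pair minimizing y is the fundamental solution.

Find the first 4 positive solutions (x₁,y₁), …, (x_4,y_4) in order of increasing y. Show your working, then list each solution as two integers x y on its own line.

4599 220
42301601 2023560
389090121399 18612704660
3578850894326401 171199655439120

d=437: √d = [20; 1,9,2,9,1,40] (ℓ=6, even), read p_5/q_5
step 0: (20, 1)  from 20·(1,0) + (0,1)
step 1: (21, 1)  from 1·(20,1) + (1,0)
…
step 4: (4160, 199)  from 9·(439,21) + (209,10)
step 5: (4599, 220)  from 1·(4160,199) + (439,21)
fundamental: x₁=4599, y₁=220  (since 21150801 − 437·48400 = 1)
(x_2, y_2) = (4599·4599 + 437·220·220, 4599·220 + 220·4599) = (42301601, 2023560)
(x_3, y_3) = (4599·42301601 + 437·220·2023560, 4599·2023560 + 220·42301601) = (389090121399, 18612704660)
(x_4, y_4) = (4599·389090121399 + 437·220·18612704660, 4599·18612704660 + 220·389090121399) = (3578850894326401, 171199655439120)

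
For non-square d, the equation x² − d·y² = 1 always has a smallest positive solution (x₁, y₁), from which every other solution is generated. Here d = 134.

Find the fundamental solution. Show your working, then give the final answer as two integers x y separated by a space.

145925 12606

[11; 1,1,2,1,3,…,1,1,22] for √134; ℓ=14 ⇒ convergent index 13
a_0=11:  p_0=11·1+0=11,  q_0=11·0+1=1
a_1=1:  p_1=1·11+1=12,  q_1=1·1+0=1
a_2=1:  p_2=1·12+11=23,  q_2=1·1+1=2
…
a_7=10:  p_7=10·382+301=4121,  q_7=10·33+26=356
a_8=1:  p_8=1·4121+382=4503,  q_8=1·356+33=389
…
a_11=2:  p_11=2·22133+17630=61896,  q_11=2·1912+1523=5347
a_12=1:  p_12=1·61896+22133=84029,  q_12=1·5347+1912=7259
a_13=1:  p_13=1·84029+61896=145925,  q_13=1·7259+5347=12606
fundamental: x₁=145925, y₁=12606  (since 21294105625 − 134·158911236 = 1)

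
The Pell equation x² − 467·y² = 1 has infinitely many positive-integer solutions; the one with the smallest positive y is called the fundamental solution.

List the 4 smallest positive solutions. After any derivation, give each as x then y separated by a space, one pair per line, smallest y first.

√467 → a₀=21, period (1,1,1,1,3,…,1,1,42); ℓ=14 even so k=13
step 0: (21, 1)  from 21·(1,0) + (0,1)
…
step 2: (43, 2)  from 1·(22,1) + (21,1)
step 3: (65, 3)  from 1·(43,2) + (22,1)
…
step 5: (389, 18)  from 3·(108,5) + (65,3)
…
step 12: (991929, 45901)  from 1·(633697,29324) + (358232,16577)
step 13: (1625626, 75225)  from 1·(991929,45901) + (633697,29324)
(x₁, y₁) = (1625626, 75225);  1625626² − 467·75225² = 1 ✓
(1625626+75225√467)^2 = 5285319783751 + 244575431700√467
(1625626+75225√467)^3 = 17183906517558380626 + 795176361465413175√467
(1625626+75225√467)^4 = 55869210433019434807260001 + 2585318735566902940613400√467

1625626 75225
5285319783751 244575431700
17183906517558380626 795176361465413175
55869210433019434807260001 2585318735566902940613400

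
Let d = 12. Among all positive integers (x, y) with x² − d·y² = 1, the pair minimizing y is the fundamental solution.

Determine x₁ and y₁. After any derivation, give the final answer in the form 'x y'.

√12 = [3; 2,6, …], period ℓ=2 (even) → k=1
i=0: a=3 ⇒ p=3, q=1
i=1: a=2 ⇒ p=7, q=2
fundamental: x₁=7, y₁=2  (since 49 − 12·4 = 1)

7 2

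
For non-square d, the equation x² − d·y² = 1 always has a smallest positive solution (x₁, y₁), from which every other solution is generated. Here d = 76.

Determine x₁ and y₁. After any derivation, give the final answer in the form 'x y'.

√76 → a₀=8, period (1,2,1,1,5,4,5,1,1,2,1,16); ℓ=12 even so k=11
i=0: a=8 ⇒ p=8, q=1
i=1: a=1 ⇒ p=9, q=1
…
i=7: a=5 ⇒ p=7445, q=854
i=8: a=1 ⇒ p=8866, q=1017
i=9: a=1 ⇒ p=16311, q=1871
i=10: a=2 ⇒ p=41488, q=4759
i=11: a=1 ⇒ p=57799, q=6630
fundamental: x₁=57799, y₁=6630  (since 3340724401 − 76·43956900 = 1)

57799 6630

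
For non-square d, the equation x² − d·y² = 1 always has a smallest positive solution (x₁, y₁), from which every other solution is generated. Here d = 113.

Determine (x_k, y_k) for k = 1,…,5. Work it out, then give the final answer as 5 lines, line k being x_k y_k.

[10; 1,1,1,2,2,1,1,1,20] for √113; ℓ=9 ⇒ convergent index 17
a_0=10:  p_0=10·1+0=10,  q_0=10·0+1=1
a_1=1:  p_1=1·10+1=11,  q_1=1·1+0=1
a_2=1:  p_2=1·11+10=21,  q_2=1·1+1=2
a_3=1:  p_3=1·21+11=32,  q_3=1·2+1=3
a_4=2:  p_4=2·32+21=85,  q_4=2·3+2=8
a_5=2:  p_5=2·85+32=202,  q_5=2·8+3=19
a_6=1:  p_6=1·202+85=287,  q_6=1·19+8=27
a_7=1:  p_7=1·287+202=489,  q_7=1·27+19=46
a_8=1:  p_8=1·489+287=776,  q_8=1·46+27=73
a_9=20:  p_9=20·776+489=16009,  q_9=20·73+46=1506
a_10=1:  p_10=1·16009+776=16785,  q_10=1·1506+73=1579
…
a_12=1:  p_12=1·32794+16785=49579,  q_12=1·3085+1579=4664
…
a_14=2:  p_14=2·131952+49579=313483,  q_14=2·12413+4664=29490
a_15=1:  p_15=1·313483+131952=445435,  q_15=1·29490+12413=41903
a_16=1:  p_16=1·445435+313483=758918,  q_16=1·41903+29490=71393
a_17=1:  p_17=1·758918+445435=1204353,  q_17=1·71393+41903=113296
fundamental: x₁=1204353, y₁=113296  (since 1450466148609 − 113·12835983616 = 1)
k=2:  x_2 = 1204353·1204353+113·113296·113296 = 2900932297217,  y_2 = 1204353·113296+113296·1204353 = 272896754976
k=3:  x_3 = 1204353·2900932297217+113·113296·272896754976 = 6987493029899166849,  y_3 = 1204353·272896754976+113296·2900932297217 = 657328051091107760
k=4:  x_4 = 1204353·6987493029899166849+113·113296·657328051091107760 = 16830816386073401651890177,  y_4 = 1204353·657328051091107760+113296·6987493029899166849 = 1583310020631184911403584
k=5:  x_5 = 1204353·16830816386073401651890177+113·113296·1583310020631184911403584 = 40540488414026331506287881514113,  y_5 = 1204353·1583310020631184911403584+113296·16830816386073401651890177 = 3813728346553801555156190094544

1204353 113296
2900932297217 272896754976
6987493029899166849 657328051091107760
16830816386073401651890177 1583310020631184911403584
40540488414026331506287881514113 3813728346553801555156190094544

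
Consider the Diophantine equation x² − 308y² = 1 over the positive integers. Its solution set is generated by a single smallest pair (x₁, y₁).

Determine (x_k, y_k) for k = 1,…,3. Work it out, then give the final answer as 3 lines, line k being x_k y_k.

351 20
246401 14040
172973151 9856060

√308 = [17; 1,1,4,1,1,34, …], period ℓ=6 (even) → k=5
k=0  a_k=17  p_k/q_k = 17/1
k=1  a_k=1  p_k/q_k = 18/1
k=2  a_k=1  p_k/q_k = 35/2
…
k=4  a_k=1  p_k/q_k = 193/11
k=5  a_k=1  p_k/q_k = 351/20
fundamental: x₁=351, y₁=20  (since 123201 − 308·400 = 1)
n=2: (351,20)∘(351,20) = (351·351+308·20·20, 351·20+20·351) = (246401,14040)
n=3: (246401,14040)∘(351,20) = (351·246401+308·20·14040, 351·14040+20·246401) = (172973151,9856060)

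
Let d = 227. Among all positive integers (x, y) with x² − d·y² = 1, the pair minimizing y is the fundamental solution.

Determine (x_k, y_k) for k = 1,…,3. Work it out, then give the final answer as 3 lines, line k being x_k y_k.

226 15
102151 6780
46172026 3064545

√227 = [15; 15,30, …], period ℓ=2 (even) → k=1
step 0: (15, 1)  from 15·(1,0) + (0,1)
step 1: (226, 15)  from 15·(15,1) + (1,0)
(x₁, y₁) = (226, 15);  226² − 227·15² = 1 ✓
n=2: (226,15)∘(226,15) = (226·226+227·15·15, 226·15+15·226) = (102151,6780)
n=3: (102151,6780)∘(226,15) = (226·102151+227·15·6780, 226·6780+15·102151) = (46172026,3064545)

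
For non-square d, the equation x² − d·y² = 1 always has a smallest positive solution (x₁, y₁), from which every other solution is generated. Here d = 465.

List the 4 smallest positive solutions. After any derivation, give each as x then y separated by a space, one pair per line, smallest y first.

15871 736
503777281 23362112
15990898437631 741560158368
507583097703505921 23538602523554944

√465 = [21; 1,1,3,2,2,2,3,1,1,42, …], period ℓ=10 (even) → k=9
i=0: a=21 ⇒ p=21, q=1
…
i=5: a=2 ⇒ p=841, q=39
i=6: a=2 ⇒ p=2027, q=94
i=7: a=3 ⇒ p=6922, q=321
i=8: a=1 ⇒ p=8949, q=415
i=9: a=1 ⇒ p=15871, q=736
(x₁, y₁) = (15871, 736);  15871² − 465·736² = 1 ✓
(15871+736√465)^2 = 503777281 + 23362112√465
(15871+736√465)^3 = 15990898437631 + 741560158368√465
(15871+736√465)^4 = 507583097703505921 + 23538602523554944√465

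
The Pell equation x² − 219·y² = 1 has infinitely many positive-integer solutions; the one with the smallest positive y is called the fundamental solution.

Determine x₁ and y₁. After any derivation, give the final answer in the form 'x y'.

√219 → a₀=14, period (1,3,1,28); ℓ=4 even so k=3
a_0=14:  p_0=14·1+0=14,  q_0=14·0+1=1
a_1=1:  p_1=1·14+1=15,  q_1=1·1+0=1
a_2=3:  p_2=3·15+14=59,  q_2=3·1+1=4
a_3=1:  p_3=1·59+15=74,  q_3=1·4+1=5
→ (74, 5).  Check: 74²=5476, 219·5²=5475, difference 1.

74 5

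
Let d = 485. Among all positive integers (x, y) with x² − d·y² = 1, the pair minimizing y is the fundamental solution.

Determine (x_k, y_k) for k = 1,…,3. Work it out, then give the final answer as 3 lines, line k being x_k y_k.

969 44
1877921 85272
3639409929 165257092

√485 → a₀=22, period (44); ℓ=1 odd so k=1
step 0: (22, 1)  from 22·(1,0) + (0,1)
step 1: (969, 44)  from 44·(22,1) + (1,0)
(x₁, y₁) = (969, 44);  969² − 485·44² = 1 ✓
(969+44√485)^2 = 1877921 + 85272√485
(969+44√485)^3 = 3639409929 + 165257092√485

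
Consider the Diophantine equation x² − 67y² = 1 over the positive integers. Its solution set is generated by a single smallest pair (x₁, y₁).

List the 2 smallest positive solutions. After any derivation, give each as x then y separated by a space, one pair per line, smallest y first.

√67 → a₀=8, period (5,2,1,1,7,1,1,2,5,16); ℓ=10 even so k=9
i=0: a=8 ⇒ p=8, q=1
i=1: a=5 ⇒ p=41, q=5
i=2: a=2 ⇒ p=90, q=11
…
i=5: a=7 ⇒ p=1678, q=205
i=6: a=1 ⇒ p=1899, q=232
…
i=8: a=2 ⇒ p=9053, q=1106
i=9: a=5 ⇒ p=48842, q=5967
→ (48842, 5967).  Check: 48842²=2385540964, 67·5967²=2385540963, difference 1.
n=2: (48842,5967)∘(48842,5967) = (48842·48842+67·5967·5967, 48842·5967+5967·48842) = (4771081927,582880428)

48842 5967
4771081927 582880428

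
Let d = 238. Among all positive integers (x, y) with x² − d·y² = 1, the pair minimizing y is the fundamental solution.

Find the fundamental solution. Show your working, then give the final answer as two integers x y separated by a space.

[15; 2,2,1,14,1,2,2,30] for √238; ℓ=8 ⇒ convergent index 7
k=0  a_k=15  p_k/q_k = 15/1
…
k=2  a_k=2  p_k/q_k = 77/5
k=3  a_k=1  p_k/q_k = 108/7
k=4  a_k=14  p_k/q_k = 1589/103
…
k=6  a_k=2  p_k/q_k = 4983/323
k=7  a_k=2  p_k/q_k = 11663/756
(x₁, y₁) = (11663, 756);  11663² − 238·756² = 1 ✓

11663 756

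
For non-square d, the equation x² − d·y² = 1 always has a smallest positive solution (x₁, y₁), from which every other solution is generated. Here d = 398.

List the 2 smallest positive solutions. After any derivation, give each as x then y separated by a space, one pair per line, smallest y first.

399 20
318401 15960

√398 = [19; 1,18,1,38, …], period ℓ=4 (even) → k=3
step 0: (19, 1)  from 19·(1,0) + (0,1)
step 1: (20, 1)  from 1·(19,1) + (1,0)
step 2: (379, 19)  from 18·(20,1) + (19,1)
step 3: (399, 20)  from 1·(379,19) + (20,1)
fundamental: x₁=399, y₁=20  (since 159201 − 398·400 = 1)
k=2:  x_2 = 399·399+398·20·20 = 318401,  y_2 = 399·20+20·399 = 15960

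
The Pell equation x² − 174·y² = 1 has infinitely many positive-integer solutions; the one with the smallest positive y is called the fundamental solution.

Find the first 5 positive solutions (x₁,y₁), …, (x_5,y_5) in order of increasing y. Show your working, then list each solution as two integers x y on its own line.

1451 110
4210801 319220
12219743051 926376330
35461690123201 2688343790440
102909812517786251 7801572753480550

d=174: √d = [13; 5,4,5,26] (ℓ=4, even), read p_3/q_3
i=0: a=13 ⇒ p=13, q=1
i=1: a=5 ⇒ p=66, q=5
i=2: a=4 ⇒ p=277, q=21
i=3: a=5 ⇒ p=1451, q=110
(x₁, y₁) = (1451, 110);  1451² − 174·110² = 1 ✓
k=2:  x_2 = 1451·1451+174·110·110 = 4210801,  y_2 = 1451·110+110·1451 = 319220
k=3:  x_3 = 1451·4210801+174·110·319220 = 12219743051,  y_3 = 1451·319220+110·4210801 = 926376330
k=4:  x_4 = 1451·12219743051+174·110·926376330 = 35461690123201,  y_4 = 1451·926376330+110·12219743051 = 2688343790440
k=5:  x_5 = 1451·35461690123201+174·110·2688343790440 = 102909812517786251,  y_5 = 1451·2688343790440+110·35461690123201 = 7801572753480550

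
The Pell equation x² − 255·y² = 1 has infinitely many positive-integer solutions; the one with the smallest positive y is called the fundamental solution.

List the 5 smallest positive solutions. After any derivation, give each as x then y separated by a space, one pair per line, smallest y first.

√255 → a₀=15, period (1,30); ℓ=2 even so k=1
step 0: (15, 1)  from 15·(1,0) + (0,1)
step 1: (16, 1)  from 1·(15,1) + (1,0)
(x₁, y₁) = (16, 1);  16² − 255·1² = 1 ✓
(16+1√255)^2 = 511 + 32√255
(16+1√255)^3 = 16336 + 1023√255
(16+1√255)^4 = 522241 + 32704√255
(16+1√255)^5 = 16695376 + 1045505√255

16 1
511 32
16336 1023
522241 32704
16695376 1045505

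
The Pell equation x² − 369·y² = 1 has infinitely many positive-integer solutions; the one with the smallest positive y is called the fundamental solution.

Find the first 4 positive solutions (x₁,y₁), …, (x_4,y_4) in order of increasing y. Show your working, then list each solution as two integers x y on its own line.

√369 → a₀=19, period (4,1,3,2,7,4,7,2,3,1,4,38); ℓ=12 even so k=11
i=0: a=19 ⇒ p=19, q=1
…
i=2: a=1 ⇒ p=96, q=5
i=3: a=3 ⇒ p=365, q=19
i=4: a=2 ⇒ p=826, q=43
…
i=6: a=4 ⇒ p=25414, q=1323
i=7: a=7 ⇒ p=184045, q=9581
i=8: a=2 ⇒ p=393504, q=20485
i=9: a=3 ⇒ p=1364557, q=71036
i=10: a=1 ⇒ p=1758061, q=91521
i=11: a=4 ⇒ p=8396801, q=437120
(x₁, y₁) = (8396801, 437120);  8396801² − 369·437120² = 1 ✓
n=2: (8396801,437120)∘(8396801,437120) = (8396801·8396801+369·437120·437120, 8396801·437120+437120·8396801) = (141012534067201,7340819306240)
n=3: (141012534067201,7340819306240)∘(8396801,437120) = (8396801·141012534067201+369·437120·7340819306240, 8396801·7340819306240+437120·141012534067201) = (2368108374136006451201,123278797782910239360)
n=4: (2368108374136006451201,123278797782910239360)∘(8396801,437120) = (8396801·2368108374136006451201+369·437120·123278797782910239360, 8396801·123278797782910239360+437120·2368108374136006451201) = (39769069528107045198367948801,2070295065004669620717268480)

8396801 437120
141012534067201 7340819306240
2368108374136006451201 123278797782910239360
39769069528107045198367948801 2070295065004669620717268480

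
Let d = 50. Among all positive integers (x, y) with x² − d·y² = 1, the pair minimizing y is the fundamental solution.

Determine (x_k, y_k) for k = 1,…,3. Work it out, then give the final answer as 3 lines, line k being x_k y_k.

[7; 14] for √50; ℓ=1 ⇒ convergent index 1
a_0=7:  p_0=7·1+0=7,  q_0=7·0+1=1
a_1=14:  p_1=14·7+1=99,  q_1=14·1+0=14
(x₁, y₁) = (99, 14);  99² − 50·14² = 1 ✓
(99+14√50)^2 = 19601 + 2772√50
(99+14√50)^3 = 3880899 + 548842√50

99 14
19601 2772
3880899 548842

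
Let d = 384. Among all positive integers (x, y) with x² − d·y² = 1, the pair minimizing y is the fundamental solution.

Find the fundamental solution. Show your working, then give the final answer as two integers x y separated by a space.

√384 → a₀=19, period (1,1,2,9,2,1,1,38); ℓ=8 even so k=7
a_0=19:  p_0=19·1+0=19,  q_0=19·0+1=1
…
a_3=2:  p_3=2·39+20=98,  q_3=2·2+1=5
…
a_5=2:  p_5=2·921+98=1940,  q_5=2·47+5=99
a_6=1:  p_6=1·1940+921=2861,  q_6=1·99+47=146
a_7=1:  p_7=1·2861+1940=4801,  q_7=1·146+99=245
(x₁, y₁) = (4801, 245);  4801² − 384·245² = 1 ✓

4801 245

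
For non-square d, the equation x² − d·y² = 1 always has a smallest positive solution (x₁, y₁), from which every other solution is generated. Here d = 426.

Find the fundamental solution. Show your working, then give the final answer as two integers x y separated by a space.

√426 → a₀=20, period (1,1,1,3,2,6,2,3,1,1,1,40); ℓ=12 even so k=11
i=0: a=20 ⇒ p=20, q=1
i=1: a=1 ⇒ p=21, q=1
i=2: a=1 ⇒ p=41, q=2
…
i=4: a=3 ⇒ p=227, q=11
…
i=6: a=6 ⇒ p=3323, q=161
…
i=10: a=1 ⇒ p=56780, q=2751
i=11: a=1 ⇒ p=88751, q=4300
(x₁, y₁) = (88751, 4300);  88751² − 426·4300² = 1 ✓

88751 4300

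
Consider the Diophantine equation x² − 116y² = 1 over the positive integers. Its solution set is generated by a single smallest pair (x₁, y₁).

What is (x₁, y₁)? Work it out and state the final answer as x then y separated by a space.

9801 910

d=116: √d = [10; 1,3,2,1,4,1,2,3,1,20] (ℓ=10, even), read p_9/q_9
i=0: a=10 ⇒ p=10, q=1
i=1: a=1 ⇒ p=11, q=1
i=2: a=3 ⇒ p=43, q=4
i=3: a=2 ⇒ p=97, q=9
…
i=5: a=4 ⇒ p=657, q=61
…
i=8: a=3 ⇒ p=7550, q=701
i=9: a=1 ⇒ p=9801, q=910
fundamental: x₁=9801, y₁=910  (since 96059601 − 116·828100 = 1)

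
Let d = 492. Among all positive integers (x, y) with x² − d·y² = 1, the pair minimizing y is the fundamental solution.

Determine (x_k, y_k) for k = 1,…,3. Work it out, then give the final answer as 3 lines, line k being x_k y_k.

29767 1342
1772148577 79894628
105503093353351 4756446782010

d=492: √d = [22; 5,1,1,10,1,1,5,44] (ℓ=8, even), read p_7/q_7
k=0  a_k=22  p_k/q_k = 22/1
k=1  a_k=5  p_k/q_k = 111/5
k=2  a_k=1  p_k/q_k = 133/6
k=3  a_k=1  p_k/q_k = 244/11
k=4  a_k=10  p_k/q_k = 2573/116
k=5  a_k=1  p_k/q_k = 2817/127
k=6  a_k=1  p_k/q_k = 5390/243
k=7  a_k=5  p_k/q_k = 29767/1342
(x₁, y₁) = (29767, 1342);  29767² − 492·1342² = 1 ✓
k=2:  x_2 = 29767·29767+492·1342·1342 = 1772148577,  y_2 = 29767·1342+1342·29767 = 79894628
k=3:  x_3 = 29767·1772148577+492·1342·79894628 = 105503093353351,  y_3 = 29767·79894628+1342·1772148577 = 4756446782010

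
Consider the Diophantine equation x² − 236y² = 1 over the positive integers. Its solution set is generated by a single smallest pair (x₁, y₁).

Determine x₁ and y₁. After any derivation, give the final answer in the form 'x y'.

561799 36570

√236 = [15; 2,1,3,5,1,6,1,5,3,1,2,30, …], period ℓ=12 (even) → k=11
step 0: (15, 1)  from 15·(1,0) + (0,1)
step 1: (31, 2)  from 2·(15,1) + (1,0)
step 2: (46, 3)  from 1·(31,2) + (15,1)
step 3: (169, 11)  from 3·(46,3) + (31,2)
step 4: (891, 58)  from 5·(169,11) + (46,3)
step 5: (1060, 69)  from 1·(891,58) + (169,11)
…
step 8: (48806, 3177)  from 5·(8311,541) + (7251,472)
step 9: (154729, 10072)  from 3·(48806,3177) + (8311,541)
step 10: (203535, 13249)  from 1·(154729,10072) + (48806,3177)
step 11: (561799, 36570)  from 2·(203535,13249) + (154729,10072)
fundamental: x₁=561799, y₁=36570  (since 315618116401 − 236·1337364900 = 1)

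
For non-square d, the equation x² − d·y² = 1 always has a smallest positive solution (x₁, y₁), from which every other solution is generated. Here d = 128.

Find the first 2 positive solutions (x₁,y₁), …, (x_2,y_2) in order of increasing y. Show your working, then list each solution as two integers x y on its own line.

577 51
665857 58854

[11; 3,5,3,22] for √128; ℓ=4 ⇒ convergent index 3
k=0  a_k=11  p_k/q_k = 11/1
…
k=2  a_k=5  p_k/q_k = 181/16
k=3  a_k=3  p_k/q_k = 577/51
fundamental: x₁=577, y₁=51  (since 332929 − 128·2601 = 1)
(577+51√128)^2 = 665857 + 58854√128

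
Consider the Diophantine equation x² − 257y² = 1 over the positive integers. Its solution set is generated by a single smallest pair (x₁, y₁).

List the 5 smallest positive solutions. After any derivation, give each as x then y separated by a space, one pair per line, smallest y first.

d=257: √d = [16; 32] (ℓ=1, odd), read p_1/q_1
step 0: (16, 1)  from 16·(1,0) + (0,1)
step 1: (513, 32)  from 32·(16,1) + (1,0)
→ (513, 32).  Check: 513²=263169, 257·32²=263168, difference 1.
(x_2, y_2) = (513·513 + 257·32·32, 513·32 + 32·513) = (526337, 32832)
(x_3, y_3) = (513·526337 + 257·32·32832, 513·32832 + 32·526337) = (540021249, 33685600)
(x_4, y_4) = (513·540021249 + 257·32·33685600, 513·33685600 + 32·540021249) = (554061275137, 34561392768)
(x_5, y_5) = (513·554061275137 + 257·32·34561392768, 513·34561392768 + 32·554061275137) = (568466328269313, 35459955294368)

513 32
526337 32832
540021249 33685600
554061275137 34561392768
568466328269313 35459955294368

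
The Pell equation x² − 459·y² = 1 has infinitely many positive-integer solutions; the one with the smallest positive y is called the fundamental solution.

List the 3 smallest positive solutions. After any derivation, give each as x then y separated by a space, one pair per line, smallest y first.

499850 23331
499700044999 23324000700
499550134985000450 23317003499766669

[21; 2,2,1,4,21,4,1,2,2,42] for √459; ℓ=10 ⇒ convergent index 9
a_0=21:  p_0=21·1+0=21,  q_0=21·0+1=1
…
a_2=2:  p_2=2·43+21=107,  q_2=2·2+1=5
a_3=1:  p_3=1·107+43=150,  q_3=1·5+2=7
a_4=4:  p_4=4·150+107=707,  q_4=4·7+5=33
…
a_8=2:  p_8=2·75692+60695=212079,  q_8=2·3533+2833=9899
a_9=2:  p_9=2·212079+75692=499850,  q_9=2·9899+3533=23331
fundamental: x₁=499850, y₁=23331  (since 249850022500 − 459·544335561 = 1)
(x_2, y_2) = (499850·499850 + 459·23331·23331, 499850·23331 + 23331·499850) = (499700044999, 23324000700)
(x_3, y_3) = (499850·499700044999 + 459·23331·23324000700, 499850·23324000700 + 23331·499700044999) = (499550134985000450, 23317003499766669)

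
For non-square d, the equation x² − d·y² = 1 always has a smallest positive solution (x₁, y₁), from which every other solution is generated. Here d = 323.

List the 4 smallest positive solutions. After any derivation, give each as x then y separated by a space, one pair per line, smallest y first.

√323 = [17; 1,34, …], period ℓ=2 (even) → k=1
step 0: (17, 1)  from 17·(1,0) + (0,1)
step 1: (18, 1)  from 1·(17,1) + (1,0)
fundamental: x₁=18, y₁=1  (since 324 − 323·1 = 1)
k=2:  x_2 = 18·18+323·1·1 = 647,  y_2 = 18·1+1·18 = 36
k=3:  x_3 = 18·647+323·1·36 = 23274,  y_3 = 18·36+1·647 = 1295
k=4:  x_4 = 18·23274+323·1·1295 = 837217,  y_4 = 18·1295+1·23274 = 46584

18 1
647 36
23274 1295
837217 46584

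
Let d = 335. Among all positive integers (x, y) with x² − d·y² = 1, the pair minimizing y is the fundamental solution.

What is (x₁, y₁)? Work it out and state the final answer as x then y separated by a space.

604 33

√335 → a₀=18, period (3,3,3,36); ℓ=4 even so k=3
k=0  a_k=18  p_k/q_k = 18/1
…
k=2  a_k=3  p_k/q_k = 183/10
k=3  a_k=3  p_k/q_k = 604/33
→ (604, 33).  Check: 604²=364816, 335·33²=364815, difference 1.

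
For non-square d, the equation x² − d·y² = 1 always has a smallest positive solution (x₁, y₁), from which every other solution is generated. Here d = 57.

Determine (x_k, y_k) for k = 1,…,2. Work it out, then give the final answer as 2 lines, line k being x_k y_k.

151 20
45601 6040

d=57: √d = [7; 1,1,4,1,1,14] (ℓ=6, even), read p_5/q_5
k=0  a_k=7  p_k/q_k = 7/1
…
k=4  a_k=1  p_k/q_k = 83/11
k=5  a_k=1  p_k/q_k = 151/20
(x₁, y₁) = (151, 20);  151² − 57·20² = 1 ✓
(151+20√57)^2 = 45601 + 6040√57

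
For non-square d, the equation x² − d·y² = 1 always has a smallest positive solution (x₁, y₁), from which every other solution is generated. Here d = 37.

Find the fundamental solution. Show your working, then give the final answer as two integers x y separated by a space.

[6; 12] for √37; ℓ=1 ⇒ convergent index 1
k=0  a_k=6  p_k/q_k = 6/1
k=1  a_k=12  p_k/q_k = 73/12
fundamental: x₁=73, y₁=12  (since 5329 − 37·144 = 1)

73 12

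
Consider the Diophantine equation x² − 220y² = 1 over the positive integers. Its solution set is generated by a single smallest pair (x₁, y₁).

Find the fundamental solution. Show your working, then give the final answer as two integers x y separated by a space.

89 6

d=220: √d = [14; 1,4,1,28] (ℓ=4, even), read p_3/q_3
step 0: (14, 1)  from 14·(1,0) + (0,1)
…
step 2: (74, 5)  from 4·(15,1) + (14,1)
step 3: (89, 6)  from 1·(74,5) + (15,1)
(x₁, y₁) = (89, 6);  89² − 220·6² = 1 ✓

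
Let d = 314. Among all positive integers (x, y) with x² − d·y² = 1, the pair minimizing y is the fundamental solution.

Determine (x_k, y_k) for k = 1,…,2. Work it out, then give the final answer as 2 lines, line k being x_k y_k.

[17; 1,2,1,1,2,1,34] for √314; ℓ=7 ⇒ convergent index 13
i=0: a=17 ⇒ p=17, q=1
i=1: a=1 ⇒ p=18, q=1
…
i=4: a=1 ⇒ p=124, q=7
i=5: a=2 ⇒ p=319, q=18
i=6: a=1 ⇒ p=443, q=25
…
i=8: a=1 ⇒ p=15824, q=893
i=9: a=2 ⇒ p=47029, q=2654
…
i=12: a=2 ⇒ p=282617, q=15949
i=13: a=1 ⇒ p=392499, q=22150
→ (392499, 22150).  Check: 392499²=154055465001, 314·22150²=154055465000, difference 1.
k=2:  x_2 = 392499·392499+314·22150·22150 = 308110930001,  y_2 = 392499·22150+22150·392499 = 17387705700

392499 22150
308110930001 17387705700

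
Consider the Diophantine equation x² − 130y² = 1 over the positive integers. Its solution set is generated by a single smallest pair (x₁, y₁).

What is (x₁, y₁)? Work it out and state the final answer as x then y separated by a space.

6499 570

[11; 2,2,22] for √130; ℓ=3 ⇒ convergent index 5
a_0=11:  p_0=11·1+0=11,  q_0=11·0+1=1
a_1=2:  p_1=2·11+1=23,  q_1=2·1+0=2
…
a_3=22:  p_3=22·57+23=1277,  q_3=22·5+2=112
a_4=2:  p_4=2·1277+57=2611,  q_4=2·112+5=229
a_5=2:  p_5=2·2611+1277=6499,  q_5=2·229+112=570
→ (6499, 570).  Check: 6499²=42237001, 130·570²=42237000, difference 1.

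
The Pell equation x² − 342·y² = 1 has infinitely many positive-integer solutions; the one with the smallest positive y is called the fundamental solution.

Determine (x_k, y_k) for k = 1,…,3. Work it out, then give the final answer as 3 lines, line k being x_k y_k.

√342 → a₀=18, period (2,36); ℓ=2 even so k=1
step 0: (18, 1)  from 18·(1,0) + (0,1)
step 1: (37, 2)  from 2·(18,1) + (1,0)
(x₁, y₁) = (37, 2);  37² − 342·2² = 1 ✓
n=2: (37,2)∘(37,2) = (37·37+342·2·2, 37·2+2·37) = (2737,148)
n=3: (2737,148)∘(37,2) = (37·2737+342·2·148, 37·148+2·2737) = (202501,10950)

37 2
2737 148
202501 10950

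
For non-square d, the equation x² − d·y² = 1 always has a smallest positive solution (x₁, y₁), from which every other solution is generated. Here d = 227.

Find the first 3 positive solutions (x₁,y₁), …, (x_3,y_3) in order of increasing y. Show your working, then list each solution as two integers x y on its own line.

[15; 15,30] for √227; ℓ=2 ⇒ convergent index 1
i=0: a=15 ⇒ p=15, q=1
i=1: a=15 ⇒ p=226, q=15
→ (226, 15).  Check: 226²=51076, 227·15²=51075, difference 1.
(x_2, y_2) = (226·226 + 227·15·15, 226·15 + 15·226) = (102151, 6780)
(x_3, y_3) = (226·102151 + 227·15·6780, 226·6780 + 15·102151) = (46172026, 3064545)

226 15
102151 6780
46172026 3064545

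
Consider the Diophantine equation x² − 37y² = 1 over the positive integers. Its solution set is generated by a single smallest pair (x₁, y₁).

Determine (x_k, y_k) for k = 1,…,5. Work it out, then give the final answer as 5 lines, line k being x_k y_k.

73 12
10657 1752
1555849 255780
227143297 37342128
33161365513 5451694908

√37 → a₀=6, period (12); ℓ=1 odd so k=1
step 0: (6, 1)  from 6·(1,0) + (0,1)
step 1: (73, 12)  from 12·(6,1) + (1,0)
→ (73, 12).  Check: 73²=5329, 37·12²=5328, difference 1.
(x_2, y_2) = (73·73 + 37·12·12, 73·12 + 12·73) = (10657, 1752)
(x_3, y_3) = (73·10657 + 37·12·1752, 73·1752 + 12·10657) = (1555849, 255780)
(x_4, y_4) = (73·1555849 + 37·12·255780, 73·255780 + 12·1555849) = (227143297, 37342128)
(x_5, y_5) = (73·227143297 + 37·12·37342128, 73·37342128 + 12·227143297) = (33161365513, 5451694908)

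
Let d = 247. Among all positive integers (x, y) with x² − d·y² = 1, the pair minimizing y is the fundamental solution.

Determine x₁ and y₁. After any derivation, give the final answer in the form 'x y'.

85292 5427

[15; 1,2,1,1,9,1,9,1,1,2,1,30] for √247; ℓ=12 ⇒ convergent index 11
i=0: a=15 ⇒ p=15, q=1
i=1: a=1 ⇒ p=16, q=1
i=2: a=2 ⇒ p=47, q=3
i=3: a=1 ⇒ p=63, q=4
i=4: a=1 ⇒ p=110, q=7
…
i=6: a=1 ⇒ p=1163, q=74
…
i=8: a=1 ⇒ p=12683, q=807
i=9: a=1 ⇒ p=24203, q=1540
i=10: a=2 ⇒ p=61089, q=3887
i=11: a=1 ⇒ p=85292, q=5427
fundamental: x₁=85292, y₁=5427  (since 7274725264 − 247·29452329 = 1)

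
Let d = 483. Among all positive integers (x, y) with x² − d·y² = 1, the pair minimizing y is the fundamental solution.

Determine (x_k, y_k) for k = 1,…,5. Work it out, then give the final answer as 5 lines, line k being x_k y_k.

[21; 1,42] for √483; ℓ=2 ⇒ convergent index 1
step 0: (21, 1)  from 21·(1,0) + (0,1)
step 1: (22, 1)  from 1·(21,1) + (1,0)
fundamental: x₁=22, y₁=1  (since 484 − 483·1 = 1)
(22+1√483)^2 = 967 + 44√483
(22+1√483)^3 = 42526 + 1935√483
(22+1√483)^4 = 1870177 + 85096√483
(22+1√483)^5 = 82245262 + 3742289√483

22 1
967 44
42526 1935
1870177 85096
82245262 3742289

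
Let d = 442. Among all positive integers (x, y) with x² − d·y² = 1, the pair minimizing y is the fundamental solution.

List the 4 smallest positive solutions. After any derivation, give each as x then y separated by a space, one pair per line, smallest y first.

[21; 42] for √442; ℓ=1 ⇒ convergent index 1
a_0=21:  p_0=21·1+0=21,  q_0=21·0+1=1
a_1=42:  p_1=42·21+1=883,  q_1=42·1+0=42
→ (883, 42).  Check: 883²=779689, 442·42²=779688, difference 1.
(883+42√442)^2 = 1559377 + 74172√442
(883+42√442)^3 = 2753858899 + 130987710√442
(883+42√442)^4 = 4863313256257 + 231324221688√442

883 42
1559377 74172
2753858899 130987710
4863313256257 231324221688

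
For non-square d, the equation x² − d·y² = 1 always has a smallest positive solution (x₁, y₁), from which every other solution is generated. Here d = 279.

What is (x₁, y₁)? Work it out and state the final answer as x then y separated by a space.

1520 91

d=279: √d = [16; 1,2,2,1,2,2,1,32] (ℓ=8, even), read p_7/q_7
i=0: a=16 ⇒ p=16, q=1
i=1: a=1 ⇒ p=17, q=1
i=2: a=2 ⇒ p=50, q=3
…
i=5: a=2 ⇒ p=451, q=27
i=6: a=2 ⇒ p=1069, q=64
i=7: a=1 ⇒ p=1520, q=91
(x₁, y₁) = (1520, 91);  1520² − 279·91² = 1 ✓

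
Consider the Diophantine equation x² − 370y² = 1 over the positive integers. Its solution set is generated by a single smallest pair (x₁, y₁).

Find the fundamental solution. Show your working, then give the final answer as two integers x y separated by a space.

√370 → a₀=19, period (4,4,38); ℓ=3 odd so k=5
a_0=19:  p_0=19·1+0=19,  q_0=19·0+1=1
a_1=4:  p_1=4·19+1=77,  q_1=4·1+0=4
…
a_3=38:  p_3=38·327+77=12503,  q_3=38·17+4=650
a_4=4:  p_4=4·12503+327=50339,  q_4=4·650+17=2617
a_5=4:  p_5=4·50339+12503=213859,  q_5=4·2617+650=11118
→ (213859, 11118).  Check: 213859²=45735671881, 370·11118²=45735671880, difference 1.

213859 11118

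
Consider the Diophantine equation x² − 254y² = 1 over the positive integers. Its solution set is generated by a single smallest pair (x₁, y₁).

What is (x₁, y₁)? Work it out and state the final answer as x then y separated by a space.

255 16

√254 → a₀=15, period (1,14,1,30); ℓ=4 even so k=3
k=0  a_k=15  p_k/q_k = 15/1
k=1  a_k=1  p_k/q_k = 16/1
k=2  a_k=14  p_k/q_k = 239/15
k=3  a_k=1  p_k/q_k = 255/16
fundamental: x₁=255, y₁=16  (since 65025 − 254·256 = 1)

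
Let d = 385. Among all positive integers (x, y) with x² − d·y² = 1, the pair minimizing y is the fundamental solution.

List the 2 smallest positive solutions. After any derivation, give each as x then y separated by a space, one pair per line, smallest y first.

[19; 1,1,1,1,1,…,1,1,38] for √385; ℓ=16 ⇒ convergent index 15
step 0: (19, 1)  from 19·(1,0) + (0,1)
…
step 3: (59, 3)  from 1·(39,2) + (20,1)
step 4: (98, 5)  from 1·(59,3) + (39,2)
step 5: (157, 8)  from 1·(98,5) + (59,3)
step 6: (569, 29)  from 3·(157,8) + (98,5)
…
step 9: (2747, 140)  from 1·(2021,103) + (726,37)
…
step 12: (23271, 1186)  from 1·(13009,663) + (10262,523)
step 13: (36280, 1849)  from 1·(23271,1186) + (13009,663)
step 14: (59551, 3035)  from 1·(36280,1849) + (23271,1186)
step 15: (95831, 4884)  from 1·(59551,3035) + (36280,1849)
(x₁, y₁) = (95831, 4884);  95831² − 385·4884² = 1 ✓
(95831+4884√385)^2 = 18367161121 + 936077208√385

95831 4884
18367161121 936077208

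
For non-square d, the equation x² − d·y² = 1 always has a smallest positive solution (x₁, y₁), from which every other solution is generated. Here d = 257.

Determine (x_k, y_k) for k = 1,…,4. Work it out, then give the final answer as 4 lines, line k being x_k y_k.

513 32
526337 32832
540021249 33685600
554061275137 34561392768

[16; 32] for √257; ℓ=1 ⇒ convergent index 1
a_0=16:  p_0=16·1+0=16,  q_0=16·0+1=1
a_1=32:  p_1=32·16+1=513,  q_1=32·1+0=32
(x₁, y₁) = (513, 32);  513² − 257·32² = 1 ✓
k=2:  x_2 = 513·513+257·32·32 = 526337,  y_2 = 513·32+32·513 = 32832
k=3:  x_3 = 513·526337+257·32·32832 = 540021249,  y_3 = 513·32832+32·526337 = 33685600
k=4:  x_4 = 513·540021249+257·32·33685600 = 554061275137,  y_4 = 513·33685600+32·540021249 = 34561392768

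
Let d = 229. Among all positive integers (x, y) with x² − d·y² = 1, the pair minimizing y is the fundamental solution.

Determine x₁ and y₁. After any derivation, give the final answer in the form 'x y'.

5848201 386460

√229 = [15; 7,1,1,7,30, …], period ℓ=5 (odd) → k=9
step 0: (15, 1)  from 15·(1,0) + (0,1)
…
step 6: (362399, 23948)  from 7·(51527,3405) + (1710,113)
…
step 8: (776325, 51301)  from 1·(413926,27353) + (362399,23948)
step 9: (5848201, 386460)  from 7·(776325,51301) + (413926,27353)
→ (5848201, 386460).  Check: 5848201²=34201454936401, 229·386460²=34201454936400, difference 1.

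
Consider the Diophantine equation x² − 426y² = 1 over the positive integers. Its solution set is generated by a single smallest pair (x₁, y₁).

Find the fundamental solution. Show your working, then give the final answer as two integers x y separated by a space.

d=426: √d = [20; 1,1,1,3,2,6,2,3,1,1,1,40] (ℓ=12, even), read p_11/q_11
k=0  a_k=20  p_k/q_k = 20/1
…
k=3  a_k=1  p_k/q_k = 62/3
k=4  a_k=3  p_k/q_k = 227/11
k=5  a_k=2  p_k/q_k = 516/25
k=6  a_k=6  p_k/q_k = 3323/161
…
k=8  a_k=3  p_k/q_k = 24809/1202
k=9  a_k=1  p_k/q_k = 31971/1549
k=10  a_k=1  p_k/q_k = 56780/2751
k=11  a_k=1  p_k/q_k = 88751/4300
fundamental: x₁=88751, y₁=4300  (since 7876740001 − 426·18490000 = 1)

88751 4300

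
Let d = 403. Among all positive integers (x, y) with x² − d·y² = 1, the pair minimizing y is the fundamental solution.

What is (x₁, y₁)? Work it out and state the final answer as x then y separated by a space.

669878 33369

d=403: √d = [20; 13,2,1,3,1,3,1,2,13,40] (ℓ=10, even), read p_9/q_9
step 0: (20, 1)  from 20·(1,0) + (0,1)
…
step 3: (803, 40)  from 1·(542,27) + (261,13)
…
step 5: (3754, 187)  from 1·(2951,147) + (803,40)
…
step 7: (17967, 895)  from 1·(14213,708) + (3754,187)
step 8: (50147, 2498)  from 2·(17967,895) + (14213,708)
step 9: (669878, 33369)  from 13·(50147,2498) + (17967,895)
(x₁, y₁) = (669878, 33369);  669878² − 403·33369² = 1 ✓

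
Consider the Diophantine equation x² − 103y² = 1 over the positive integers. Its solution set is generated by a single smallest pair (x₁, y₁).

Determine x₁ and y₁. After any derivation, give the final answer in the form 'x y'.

227528 22419

√103 → a₀=10, period (6,1,2,1,1,9,1,1,2,1,6,20); ℓ=12 even so k=11
i=0: a=10 ⇒ p=10, q=1
…
i=2: a=1 ⇒ p=71, q=7
i=3: a=2 ⇒ p=203, q=20
i=4: a=1 ⇒ p=274, q=27
…
i=6: a=9 ⇒ p=4567, q=450
i=7: a=1 ⇒ p=5044, q=497
i=8: a=1 ⇒ p=9611, q=947
i=9: a=2 ⇒ p=24266, q=2391
i=10: a=1 ⇒ p=33877, q=3338
i=11: a=6 ⇒ p=227528, q=22419
fundamental: x₁=227528, y₁=22419  (since 51768990784 − 103·502611561 = 1)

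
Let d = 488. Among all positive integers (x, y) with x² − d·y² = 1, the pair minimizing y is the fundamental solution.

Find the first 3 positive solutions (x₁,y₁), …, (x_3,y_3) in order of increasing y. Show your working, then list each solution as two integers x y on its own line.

243 11
118097 5346
57394899 2598145

d=488: √d = [22; 11,44] (ℓ=2, even), read p_1/q_1
step 0: (22, 1)  from 22·(1,0) + (0,1)
step 1: (243, 11)  from 11·(22,1) + (1,0)
fundamental: x₁=243, y₁=11  (since 59049 − 488·121 = 1)
(x_2, y_2) = (243·243 + 488·11·11, 243·11 + 11·243) = (118097, 5346)
(x_3, y_3) = (243·118097 + 488·11·5346, 243·5346 + 11·118097) = (57394899, 2598145)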